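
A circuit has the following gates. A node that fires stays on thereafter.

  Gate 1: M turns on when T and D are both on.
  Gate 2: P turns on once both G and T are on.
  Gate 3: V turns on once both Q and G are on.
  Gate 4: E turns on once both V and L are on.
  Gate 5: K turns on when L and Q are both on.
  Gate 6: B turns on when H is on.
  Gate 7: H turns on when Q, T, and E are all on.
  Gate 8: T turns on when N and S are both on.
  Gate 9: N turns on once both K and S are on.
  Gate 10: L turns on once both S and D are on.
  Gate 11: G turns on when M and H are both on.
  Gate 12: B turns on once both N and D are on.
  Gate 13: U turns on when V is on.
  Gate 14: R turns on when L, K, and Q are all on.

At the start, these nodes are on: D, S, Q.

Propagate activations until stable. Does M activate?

Gate 10: S and D on → L on.
L and Q are on, so K turns on (Gate 5).
K and S are on, so N turns on (Gate 9).
N and S are on, so T turns on (Gate 8).
Gate 1: T and D on → M on.

Yes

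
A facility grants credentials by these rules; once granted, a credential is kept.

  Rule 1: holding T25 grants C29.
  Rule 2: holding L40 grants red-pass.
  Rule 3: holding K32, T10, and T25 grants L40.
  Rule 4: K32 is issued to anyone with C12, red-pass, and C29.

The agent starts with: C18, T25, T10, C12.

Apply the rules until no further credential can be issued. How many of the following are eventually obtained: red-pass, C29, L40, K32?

Holding T25 grants C29 (Rule 1).
red-pass would need L40 (Rule 2), but L40 is never granted.
C29: reached.
L40 would need K32, T10, and T25 (Rule 3), but K32 is never granted.
K32 would need C12, red-pass, and C29 (Rule 4), but red-pass is never granted.
Reached: C29 — 1 of the 4.

1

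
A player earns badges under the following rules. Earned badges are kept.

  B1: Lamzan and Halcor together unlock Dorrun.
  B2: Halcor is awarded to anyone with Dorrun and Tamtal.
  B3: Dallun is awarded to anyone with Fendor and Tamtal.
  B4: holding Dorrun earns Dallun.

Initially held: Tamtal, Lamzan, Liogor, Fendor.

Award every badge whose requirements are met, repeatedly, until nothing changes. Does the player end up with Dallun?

With Fendor and Tamtal, Dallun is earned (B3).

Yes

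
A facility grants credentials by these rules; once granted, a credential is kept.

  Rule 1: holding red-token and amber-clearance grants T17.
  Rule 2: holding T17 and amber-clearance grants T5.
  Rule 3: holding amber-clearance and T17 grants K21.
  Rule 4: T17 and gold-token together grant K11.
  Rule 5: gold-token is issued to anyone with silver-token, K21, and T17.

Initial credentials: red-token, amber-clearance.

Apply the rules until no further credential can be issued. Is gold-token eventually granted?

gold-token would need silver-token, K21, and T17 (Rule 5), but silver-token is never granted.

No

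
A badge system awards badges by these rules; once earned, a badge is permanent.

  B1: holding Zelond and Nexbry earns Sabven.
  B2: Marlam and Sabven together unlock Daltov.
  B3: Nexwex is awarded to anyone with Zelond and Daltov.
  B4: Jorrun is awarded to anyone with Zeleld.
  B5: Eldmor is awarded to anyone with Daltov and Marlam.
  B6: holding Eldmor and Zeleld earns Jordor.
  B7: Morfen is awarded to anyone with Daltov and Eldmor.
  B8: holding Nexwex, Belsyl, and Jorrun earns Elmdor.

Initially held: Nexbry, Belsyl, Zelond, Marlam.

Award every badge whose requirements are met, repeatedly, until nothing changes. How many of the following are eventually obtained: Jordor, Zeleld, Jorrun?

Jordor would need Eldmor and Zeleld (B6), but Zeleld is never earned.
No rule produces Zeleld, and it is not given.
Jorrun would need Zeleld (B4), but Zeleld is never earned.
None of the 3 are reached.

0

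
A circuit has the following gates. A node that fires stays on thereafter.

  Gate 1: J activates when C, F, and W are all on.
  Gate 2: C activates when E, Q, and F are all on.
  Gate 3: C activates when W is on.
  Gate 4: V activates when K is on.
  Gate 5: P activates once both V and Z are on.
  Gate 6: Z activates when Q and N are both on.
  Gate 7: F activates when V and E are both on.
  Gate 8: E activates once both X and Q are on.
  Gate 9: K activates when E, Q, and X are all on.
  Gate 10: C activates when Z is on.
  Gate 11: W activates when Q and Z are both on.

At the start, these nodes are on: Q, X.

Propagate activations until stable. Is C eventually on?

Yes

X and Q are on, so E activates (Gate 8).
Gate 9: E, Q, and X on → K on.
K is on, so V activates (Gate 4).
Gate 7: V and E on → F on.
Gate 2: E, Q, and F on → C on.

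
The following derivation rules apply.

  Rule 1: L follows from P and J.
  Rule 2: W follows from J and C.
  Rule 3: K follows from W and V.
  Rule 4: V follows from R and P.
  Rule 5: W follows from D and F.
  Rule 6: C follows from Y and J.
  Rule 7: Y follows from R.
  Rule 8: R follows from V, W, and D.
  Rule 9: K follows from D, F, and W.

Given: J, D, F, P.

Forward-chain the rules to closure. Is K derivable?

From D and F, Rule 5 gives W.
D, F, and W hold, so K follows (Rule 9).

Yes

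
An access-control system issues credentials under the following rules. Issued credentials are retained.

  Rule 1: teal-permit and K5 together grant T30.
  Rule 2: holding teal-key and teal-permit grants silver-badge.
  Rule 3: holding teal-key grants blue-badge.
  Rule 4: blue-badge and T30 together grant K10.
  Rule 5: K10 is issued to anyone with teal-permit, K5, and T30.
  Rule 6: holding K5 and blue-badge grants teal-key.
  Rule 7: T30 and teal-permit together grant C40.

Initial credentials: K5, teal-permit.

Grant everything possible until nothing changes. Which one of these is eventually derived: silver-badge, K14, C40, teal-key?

Holding teal-permit and K5 grants T30 (Rule 1).
Holding T30 and teal-permit grants C40 (Rule 7).
No rule produces K14, and it is not given. silver-badge would need teal-key and teal-permit (Rule 2), but teal-key is never granted. teal-key would need K5 and blue-badge (Rule 6), but blue-badge is never granted.

C40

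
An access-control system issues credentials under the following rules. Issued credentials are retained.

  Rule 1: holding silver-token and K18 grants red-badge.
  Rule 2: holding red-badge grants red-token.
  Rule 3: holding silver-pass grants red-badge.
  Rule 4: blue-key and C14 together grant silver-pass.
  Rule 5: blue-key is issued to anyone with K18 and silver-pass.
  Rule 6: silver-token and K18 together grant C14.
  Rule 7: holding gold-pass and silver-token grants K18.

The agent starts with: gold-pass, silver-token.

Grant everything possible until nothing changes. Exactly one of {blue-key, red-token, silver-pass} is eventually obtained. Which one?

Holding gold-pass and silver-token grants K18 (Rule 7).
Holding silver-token and K18 grants red-badge (Rule 1).
Holding red-badge grants red-token (Rule 2).
blue-key would need K18 and silver-pass (Rule 5), but silver-pass is never granted. silver-pass would need blue-key and C14 (Rule 4), but blue-key is never granted.

red-token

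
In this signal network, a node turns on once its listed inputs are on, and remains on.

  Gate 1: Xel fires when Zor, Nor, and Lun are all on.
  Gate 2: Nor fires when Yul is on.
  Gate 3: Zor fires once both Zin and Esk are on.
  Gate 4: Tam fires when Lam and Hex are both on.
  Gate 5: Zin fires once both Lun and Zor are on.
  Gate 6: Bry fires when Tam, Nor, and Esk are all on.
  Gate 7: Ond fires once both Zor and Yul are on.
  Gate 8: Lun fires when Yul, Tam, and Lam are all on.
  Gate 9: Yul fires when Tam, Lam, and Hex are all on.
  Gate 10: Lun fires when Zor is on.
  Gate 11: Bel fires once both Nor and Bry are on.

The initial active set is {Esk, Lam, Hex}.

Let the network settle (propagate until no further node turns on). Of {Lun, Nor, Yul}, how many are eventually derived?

Lam and Hex are on, so Tam fires (Gate 4).
Gate 9: Tam, Lam, and Hex on → Yul on.
Yul, Tam, and Lam are on, so Lun fires (Gate 8).
Yul is on, so Nor fires (Gate 2).
Lun: reached.
Nor: reached.
Yul: reached.
All 3 are reached.

3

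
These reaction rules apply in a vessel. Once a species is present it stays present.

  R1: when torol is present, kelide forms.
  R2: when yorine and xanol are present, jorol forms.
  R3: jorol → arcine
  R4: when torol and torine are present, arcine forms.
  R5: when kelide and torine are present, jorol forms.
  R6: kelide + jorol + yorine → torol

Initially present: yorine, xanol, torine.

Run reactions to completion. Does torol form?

No

torol would need kelide, jorol, and yorine (R6), but kelide never forms.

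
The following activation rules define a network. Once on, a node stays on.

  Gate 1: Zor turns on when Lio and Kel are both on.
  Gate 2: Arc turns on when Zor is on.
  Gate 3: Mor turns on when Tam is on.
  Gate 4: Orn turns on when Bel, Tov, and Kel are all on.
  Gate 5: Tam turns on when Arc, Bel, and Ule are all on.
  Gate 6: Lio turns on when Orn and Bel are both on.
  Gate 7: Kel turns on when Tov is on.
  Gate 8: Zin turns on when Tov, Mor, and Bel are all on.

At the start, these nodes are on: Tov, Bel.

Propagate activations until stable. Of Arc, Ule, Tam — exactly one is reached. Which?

Tov is on, so Kel turns on (Gate 7).
Gate 4: Bel, Tov, and Kel on → Orn on.
Orn and Bel are on, so Lio turns on (Gate 6).
Lio and Kel are on, so Zor turns on (Gate 1).
Gate 2: Zor on → Arc on.
Tam would need Arc, Bel, and Ule (Gate 5), but Ule never turns on. No rule produces Ule, and it is not given.

Arc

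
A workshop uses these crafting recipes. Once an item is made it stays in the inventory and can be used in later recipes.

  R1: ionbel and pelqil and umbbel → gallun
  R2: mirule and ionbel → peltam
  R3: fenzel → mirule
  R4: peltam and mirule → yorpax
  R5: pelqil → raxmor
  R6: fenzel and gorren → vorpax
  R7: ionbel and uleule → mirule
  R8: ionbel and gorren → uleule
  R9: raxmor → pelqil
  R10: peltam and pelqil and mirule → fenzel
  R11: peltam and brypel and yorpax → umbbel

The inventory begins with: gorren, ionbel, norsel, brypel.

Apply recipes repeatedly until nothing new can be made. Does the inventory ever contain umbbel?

Yes

ionbel and gorren → uleule (R8).
Using R7, ionbel and uleule make mirule.
mirule and ionbel → peltam (R2).
peltam and mirule → yorpax (R4).
Using R11, peltam, brypel, and yorpax make umbbel.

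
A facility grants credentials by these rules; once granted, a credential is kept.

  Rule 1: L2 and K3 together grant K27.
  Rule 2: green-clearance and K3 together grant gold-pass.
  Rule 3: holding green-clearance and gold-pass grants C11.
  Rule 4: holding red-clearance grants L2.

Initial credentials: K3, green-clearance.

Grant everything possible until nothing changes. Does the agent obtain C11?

Yes

Holding green-clearance and K3 grants gold-pass (Rule 2).
Holding green-clearance and gold-pass grants C11 (Rule 3).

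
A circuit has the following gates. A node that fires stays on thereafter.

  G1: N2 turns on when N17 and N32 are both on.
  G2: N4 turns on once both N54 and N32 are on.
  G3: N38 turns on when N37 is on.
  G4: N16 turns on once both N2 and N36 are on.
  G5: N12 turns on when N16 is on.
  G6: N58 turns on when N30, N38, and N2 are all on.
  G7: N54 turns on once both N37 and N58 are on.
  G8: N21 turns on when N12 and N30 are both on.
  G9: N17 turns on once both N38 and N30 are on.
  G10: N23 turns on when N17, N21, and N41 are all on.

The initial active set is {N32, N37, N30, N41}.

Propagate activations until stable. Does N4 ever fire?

G3: N37 on → N38 on.
G9: N38 and N30 on → N17 on.
G1: N17 and N32 on → N2 on.
G6: N30, N38, and N2 on → N58 on.
N37 and N58 are on, so N54 turns on (G7).
N54 and N32 are on, so N4 turns on (G2).

Yes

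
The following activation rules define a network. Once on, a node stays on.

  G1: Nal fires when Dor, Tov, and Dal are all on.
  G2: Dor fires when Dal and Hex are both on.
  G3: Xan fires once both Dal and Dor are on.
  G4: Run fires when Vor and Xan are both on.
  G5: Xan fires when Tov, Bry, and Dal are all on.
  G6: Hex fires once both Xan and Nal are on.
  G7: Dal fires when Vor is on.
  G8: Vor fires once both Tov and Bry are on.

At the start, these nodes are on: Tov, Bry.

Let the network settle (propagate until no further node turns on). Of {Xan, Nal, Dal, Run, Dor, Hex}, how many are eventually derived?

3

Tov and Bry are on, so Vor fires (G8).
G7: Vor on → Dal on.
G5: Tov, Bry, and Dal on → Xan on.
Vor and Xan are on, so Run fires (G4).
Xan: reached.
Nal would need Dor, Tov, and Dal (G1), but Dor never turns on.
Dal: reached.
Run: reached.
Dor would need Dal and Hex (G2), but Hex never turns on.
Hex would need Xan and Nal (G6), but Nal never turns on.
Reached: Xan, Dal, and Run — 3 of the 6.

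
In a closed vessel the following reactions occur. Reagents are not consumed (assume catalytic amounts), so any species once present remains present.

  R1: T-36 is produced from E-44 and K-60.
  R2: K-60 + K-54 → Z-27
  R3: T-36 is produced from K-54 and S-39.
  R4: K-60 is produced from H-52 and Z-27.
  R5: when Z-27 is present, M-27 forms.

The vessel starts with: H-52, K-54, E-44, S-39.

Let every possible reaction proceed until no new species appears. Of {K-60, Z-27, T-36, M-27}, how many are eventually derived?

K-54 and S-39 present → T-36 forms (R3).
K-60 would need H-52 and Z-27 (R4), but Z-27 never forms.
Z-27 would need K-60 and K-54 (R2), but K-60 never forms.
T-36: reached.
M-27 would need Z-27 (R5), but Z-27 never forms.
Reached: T-36 — 1 of the 4.

1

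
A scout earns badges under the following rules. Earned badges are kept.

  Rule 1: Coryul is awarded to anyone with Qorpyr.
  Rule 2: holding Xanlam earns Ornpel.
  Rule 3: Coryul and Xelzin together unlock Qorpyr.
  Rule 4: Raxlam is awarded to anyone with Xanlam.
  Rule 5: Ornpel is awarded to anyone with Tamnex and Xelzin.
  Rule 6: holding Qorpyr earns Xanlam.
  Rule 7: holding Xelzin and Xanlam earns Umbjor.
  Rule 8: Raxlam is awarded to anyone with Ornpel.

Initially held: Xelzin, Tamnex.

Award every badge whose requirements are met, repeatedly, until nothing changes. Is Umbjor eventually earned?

No

Umbjor would need Xelzin and Xanlam (Rule 7), but Xanlam is never earned.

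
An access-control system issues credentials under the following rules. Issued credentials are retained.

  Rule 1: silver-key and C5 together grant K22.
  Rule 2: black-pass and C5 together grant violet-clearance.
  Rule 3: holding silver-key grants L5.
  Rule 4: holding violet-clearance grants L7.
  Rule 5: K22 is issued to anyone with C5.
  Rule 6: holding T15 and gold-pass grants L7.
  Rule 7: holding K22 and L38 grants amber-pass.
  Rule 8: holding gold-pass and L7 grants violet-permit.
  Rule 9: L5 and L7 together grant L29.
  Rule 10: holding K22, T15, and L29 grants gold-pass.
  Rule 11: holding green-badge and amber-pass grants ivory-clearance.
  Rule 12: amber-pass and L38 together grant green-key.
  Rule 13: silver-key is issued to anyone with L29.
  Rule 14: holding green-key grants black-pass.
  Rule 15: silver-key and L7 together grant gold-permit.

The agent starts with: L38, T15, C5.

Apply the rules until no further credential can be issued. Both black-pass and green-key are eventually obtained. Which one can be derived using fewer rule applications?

green-key

green-key: Holding C5 grants K22 (Rule 5). Holding K22 and L38 grants amber-pass (Rule 7). Holding amber-pass and L38 grants green-key (Rule 12). [3 rule applications]
black-pass: Holding C5 grants K22 (Rule 5). Holding K22 and L38 grants amber-pass (Rule 7). Holding amber-pass and L38 grants green-key (Rule 12). Holding green-key grants black-pass (Rule 14). [4 rule applications]
green-key needs fewer.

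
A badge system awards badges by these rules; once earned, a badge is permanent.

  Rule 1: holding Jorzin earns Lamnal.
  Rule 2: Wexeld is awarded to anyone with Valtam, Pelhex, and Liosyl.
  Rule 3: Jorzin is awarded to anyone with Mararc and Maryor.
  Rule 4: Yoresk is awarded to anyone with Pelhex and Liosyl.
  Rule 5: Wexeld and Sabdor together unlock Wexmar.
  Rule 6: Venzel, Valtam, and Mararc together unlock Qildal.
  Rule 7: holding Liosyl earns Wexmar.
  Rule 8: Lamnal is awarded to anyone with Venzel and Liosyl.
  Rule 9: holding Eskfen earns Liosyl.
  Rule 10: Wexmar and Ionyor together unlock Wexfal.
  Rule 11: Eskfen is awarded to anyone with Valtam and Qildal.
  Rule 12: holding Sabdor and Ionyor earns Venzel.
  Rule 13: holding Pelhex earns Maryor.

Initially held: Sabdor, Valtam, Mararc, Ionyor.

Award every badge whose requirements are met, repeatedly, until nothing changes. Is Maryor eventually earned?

No

Maryor would need Pelhex (Rule 13), but Pelhex is never earned.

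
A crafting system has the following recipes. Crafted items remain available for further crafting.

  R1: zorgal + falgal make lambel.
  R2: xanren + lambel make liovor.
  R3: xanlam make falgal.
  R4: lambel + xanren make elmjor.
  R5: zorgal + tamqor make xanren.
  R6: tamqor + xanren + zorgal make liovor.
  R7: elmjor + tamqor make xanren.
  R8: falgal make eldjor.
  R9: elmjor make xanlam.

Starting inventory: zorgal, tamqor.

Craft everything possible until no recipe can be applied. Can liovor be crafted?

zorgal + tamqor → xanren (R5).
tamqor + xanren + zorgal → liovor (R6).

Yes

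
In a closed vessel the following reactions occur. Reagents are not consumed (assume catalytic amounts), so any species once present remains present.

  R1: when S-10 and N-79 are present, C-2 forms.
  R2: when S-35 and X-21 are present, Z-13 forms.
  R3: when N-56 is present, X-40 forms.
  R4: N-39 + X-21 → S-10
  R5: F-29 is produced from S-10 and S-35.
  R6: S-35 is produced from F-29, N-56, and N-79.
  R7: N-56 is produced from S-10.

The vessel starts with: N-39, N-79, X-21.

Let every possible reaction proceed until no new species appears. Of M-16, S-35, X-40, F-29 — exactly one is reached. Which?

N-39 and X-21 present → S-10 forms (R4).
S-10 present → N-56 forms (R7).
N-56 present → X-40 forms (R3).
No rule produces M-16, and it is not given. S-35 would need F-29, N-56, and N-79 (R6), but F-29 never forms. F-29 would need S-10 and S-35 (R5), but S-35 never forms.

X-40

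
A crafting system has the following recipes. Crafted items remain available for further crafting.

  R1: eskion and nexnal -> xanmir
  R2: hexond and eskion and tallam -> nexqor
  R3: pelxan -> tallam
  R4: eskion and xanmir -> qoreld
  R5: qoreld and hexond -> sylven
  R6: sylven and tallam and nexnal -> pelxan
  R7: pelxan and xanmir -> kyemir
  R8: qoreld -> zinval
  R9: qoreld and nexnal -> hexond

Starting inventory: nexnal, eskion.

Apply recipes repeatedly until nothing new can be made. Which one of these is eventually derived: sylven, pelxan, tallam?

sylven

Using R1, eskion and nexnal make xanmir.
eskion and xanmir -> qoreld (R4).
Using R9, qoreld and nexnal make hexond.
Using R5, qoreld and hexond make sylven.
pelxan would need sylven, tallam, and nexnal (R6), but tallam is never obtained. tallam would need pelxan (R3), but pelxan is never obtained.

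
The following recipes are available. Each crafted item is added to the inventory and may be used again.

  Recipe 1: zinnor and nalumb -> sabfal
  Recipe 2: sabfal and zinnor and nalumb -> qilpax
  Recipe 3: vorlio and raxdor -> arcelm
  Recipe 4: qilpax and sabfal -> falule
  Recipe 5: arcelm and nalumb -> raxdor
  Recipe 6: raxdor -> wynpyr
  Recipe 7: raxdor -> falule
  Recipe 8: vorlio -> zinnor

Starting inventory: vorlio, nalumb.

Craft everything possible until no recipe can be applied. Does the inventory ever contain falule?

Yes

Using Recipe 8, vorlio makes zinnor.
Using Recipe 1, zinnor and nalumb make sabfal.
Using Recipe 2, sabfal, zinnor, and nalumb make qilpax.
qilpax and sabfal -> falule (Recipe 4).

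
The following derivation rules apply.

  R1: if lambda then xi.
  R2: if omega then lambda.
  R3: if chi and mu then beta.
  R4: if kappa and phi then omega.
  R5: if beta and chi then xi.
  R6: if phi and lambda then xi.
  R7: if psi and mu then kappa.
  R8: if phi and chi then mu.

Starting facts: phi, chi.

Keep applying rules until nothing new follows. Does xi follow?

Yes

phi and chi hold, so mu follows (R8).
From chi and mu, R3 gives beta.
beta and chi hold, so xi follows (R5).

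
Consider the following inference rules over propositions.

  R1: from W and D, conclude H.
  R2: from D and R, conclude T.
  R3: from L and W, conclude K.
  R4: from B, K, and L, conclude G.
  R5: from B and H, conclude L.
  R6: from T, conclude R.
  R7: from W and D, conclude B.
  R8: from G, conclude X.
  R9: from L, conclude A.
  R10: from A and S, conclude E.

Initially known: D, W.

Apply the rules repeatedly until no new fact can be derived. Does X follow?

Yes

From W and D, R7 gives B.
W and D hold, so H follows (R1).
From B and H, R5 gives L.
L and W hold, so K follows (R3).
B, K, and L hold, so G follows (R4).
G holds, so X follows (R8).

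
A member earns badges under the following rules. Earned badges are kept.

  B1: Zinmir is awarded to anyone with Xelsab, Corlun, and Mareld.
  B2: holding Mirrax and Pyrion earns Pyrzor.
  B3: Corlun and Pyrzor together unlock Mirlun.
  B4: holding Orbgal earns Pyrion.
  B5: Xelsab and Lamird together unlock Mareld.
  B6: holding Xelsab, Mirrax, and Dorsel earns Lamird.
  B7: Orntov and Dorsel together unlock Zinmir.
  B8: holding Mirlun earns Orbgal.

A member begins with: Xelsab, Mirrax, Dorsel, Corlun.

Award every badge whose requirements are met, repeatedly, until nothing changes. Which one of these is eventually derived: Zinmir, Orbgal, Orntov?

With Xelsab, Mirrax, and Dorsel, Lamird is earned (B6).
With Xelsab and Lamird, Mareld is earned (B5).
With Xelsab, Corlun, and Mareld, Zinmir is earned (B1).
Orbgal would need Mirlun (B8), but Mirlun is never earned. No rule produces Orntov, and it is not given.

Zinmir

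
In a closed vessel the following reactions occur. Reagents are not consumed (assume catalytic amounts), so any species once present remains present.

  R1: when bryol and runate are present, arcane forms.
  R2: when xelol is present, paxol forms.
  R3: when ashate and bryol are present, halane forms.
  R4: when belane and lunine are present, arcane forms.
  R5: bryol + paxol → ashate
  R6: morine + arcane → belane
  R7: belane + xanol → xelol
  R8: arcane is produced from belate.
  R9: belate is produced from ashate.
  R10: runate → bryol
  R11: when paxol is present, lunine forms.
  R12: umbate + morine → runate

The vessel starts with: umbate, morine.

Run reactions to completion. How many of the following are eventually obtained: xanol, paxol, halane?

No rule produces xanol, and it is not given.
paxol would need xelol (R2), but xelol never forms.
halane would need ashate and bryol (R3), but ashate never forms.
None of the 3 are reached.

0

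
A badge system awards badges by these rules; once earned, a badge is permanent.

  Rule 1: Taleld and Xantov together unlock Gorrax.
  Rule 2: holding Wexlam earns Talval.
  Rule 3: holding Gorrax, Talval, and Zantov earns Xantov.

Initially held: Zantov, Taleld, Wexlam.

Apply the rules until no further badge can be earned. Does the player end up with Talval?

With Wexlam, Talval is earned (Rule 2).

Yes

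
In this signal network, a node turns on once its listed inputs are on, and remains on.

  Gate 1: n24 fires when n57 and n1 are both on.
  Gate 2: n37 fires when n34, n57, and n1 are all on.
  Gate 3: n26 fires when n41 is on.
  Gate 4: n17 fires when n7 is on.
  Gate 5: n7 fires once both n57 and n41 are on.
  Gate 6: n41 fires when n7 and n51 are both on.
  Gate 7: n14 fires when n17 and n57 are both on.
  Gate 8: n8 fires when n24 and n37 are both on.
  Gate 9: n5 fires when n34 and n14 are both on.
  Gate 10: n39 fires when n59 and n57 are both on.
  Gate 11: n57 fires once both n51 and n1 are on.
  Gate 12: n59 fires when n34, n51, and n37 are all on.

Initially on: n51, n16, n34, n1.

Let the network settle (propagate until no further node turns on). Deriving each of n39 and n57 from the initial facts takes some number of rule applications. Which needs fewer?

n57: n51 and n1 are on, so n57 fires (Gate 11). [1 rule application]
n39: n51 and n1 are on, so n57 fires (Gate 11). n34, n57, and n1 are on, so n37 fires (Gate 2). n34, n51, and n37 are on, so n59 fires (Gate 12). n59 and n57 are on, so n39 fires (Gate 10). [4 rule applications]
n57 needs fewer.

n57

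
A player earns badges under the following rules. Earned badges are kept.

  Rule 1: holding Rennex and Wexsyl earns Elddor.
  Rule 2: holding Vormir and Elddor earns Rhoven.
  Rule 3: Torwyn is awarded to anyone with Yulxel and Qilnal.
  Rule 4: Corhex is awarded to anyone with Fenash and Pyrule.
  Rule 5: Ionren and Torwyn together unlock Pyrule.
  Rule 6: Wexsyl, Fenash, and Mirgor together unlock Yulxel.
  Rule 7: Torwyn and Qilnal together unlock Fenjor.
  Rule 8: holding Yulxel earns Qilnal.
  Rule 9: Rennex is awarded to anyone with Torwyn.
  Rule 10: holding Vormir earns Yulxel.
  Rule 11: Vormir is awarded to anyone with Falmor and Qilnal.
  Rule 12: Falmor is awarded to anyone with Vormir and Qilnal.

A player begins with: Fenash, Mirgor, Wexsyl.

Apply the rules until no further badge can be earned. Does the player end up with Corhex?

No

Corhex would need Fenash and Pyrule (Rule 4), but Pyrule is never earned.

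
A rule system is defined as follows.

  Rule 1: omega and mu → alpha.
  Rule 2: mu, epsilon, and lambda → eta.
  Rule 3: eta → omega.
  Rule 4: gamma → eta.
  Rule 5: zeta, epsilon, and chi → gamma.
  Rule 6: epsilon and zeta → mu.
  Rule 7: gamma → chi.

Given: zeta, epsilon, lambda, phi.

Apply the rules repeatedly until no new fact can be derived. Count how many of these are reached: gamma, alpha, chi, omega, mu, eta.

epsilon and zeta hold, so mu follows (Rule 6).
mu, epsilon, and lambda hold, so eta follows (Rule 2).
From eta, Rule 3 gives omega.
omega and mu hold, so alpha follows (Rule 1).
gamma would need zeta, epsilon, and chi (Rule 5), but chi is never established.
alpha: reached.
chi would need gamma (Rule 7), but gamma is never established.
omega: reached.
mu: reached.
eta: reached.
Reached: alpha, omega, mu, and eta — 4 of the 6.

4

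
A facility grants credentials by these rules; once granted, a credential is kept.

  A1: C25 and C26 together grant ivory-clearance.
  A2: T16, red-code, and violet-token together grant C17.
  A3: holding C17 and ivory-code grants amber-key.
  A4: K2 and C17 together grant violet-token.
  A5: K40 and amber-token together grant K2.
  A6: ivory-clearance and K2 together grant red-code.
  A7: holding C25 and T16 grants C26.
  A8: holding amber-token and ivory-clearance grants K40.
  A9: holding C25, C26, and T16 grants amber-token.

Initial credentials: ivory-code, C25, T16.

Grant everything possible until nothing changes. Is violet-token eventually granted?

violet-token would need K2 and C17 (A4), but C17 is never granted.

No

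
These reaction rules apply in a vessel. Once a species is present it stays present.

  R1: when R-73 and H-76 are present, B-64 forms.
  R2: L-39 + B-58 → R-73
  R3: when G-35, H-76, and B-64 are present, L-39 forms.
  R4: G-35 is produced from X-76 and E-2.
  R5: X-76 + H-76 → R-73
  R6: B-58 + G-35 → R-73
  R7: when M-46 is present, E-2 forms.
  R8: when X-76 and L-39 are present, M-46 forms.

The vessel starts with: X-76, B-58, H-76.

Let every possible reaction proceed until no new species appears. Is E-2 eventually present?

No

E-2 would need M-46 (R7), but M-46 never forms.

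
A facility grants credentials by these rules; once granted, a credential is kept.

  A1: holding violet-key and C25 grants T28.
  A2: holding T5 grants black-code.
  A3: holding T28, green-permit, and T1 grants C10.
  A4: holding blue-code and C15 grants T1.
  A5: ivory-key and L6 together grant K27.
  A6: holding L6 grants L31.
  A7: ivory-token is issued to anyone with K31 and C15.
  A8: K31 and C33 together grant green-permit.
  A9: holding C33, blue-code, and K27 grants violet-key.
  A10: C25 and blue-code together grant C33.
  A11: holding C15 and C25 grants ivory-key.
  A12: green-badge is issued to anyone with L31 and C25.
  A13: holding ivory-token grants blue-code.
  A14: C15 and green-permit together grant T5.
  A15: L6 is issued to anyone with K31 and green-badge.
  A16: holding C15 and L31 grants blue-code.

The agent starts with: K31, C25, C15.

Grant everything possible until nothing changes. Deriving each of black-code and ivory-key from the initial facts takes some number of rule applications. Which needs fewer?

ivory-key

ivory-key: Holding C15 and C25 grants ivory-key (A11). [1 rule application]
black-code: Holding K31 and C15 grants ivory-token (A7). Holding ivory-token grants blue-code (A13). Holding C25 and blue-code grants C33 (A10). Holding K31 and C33 grants green-permit (A8). Holding C15 and green-permit grants T5 (A14). Holding T5 grants black-code (A2). [6 rule applications]
ivory-key needs fewer.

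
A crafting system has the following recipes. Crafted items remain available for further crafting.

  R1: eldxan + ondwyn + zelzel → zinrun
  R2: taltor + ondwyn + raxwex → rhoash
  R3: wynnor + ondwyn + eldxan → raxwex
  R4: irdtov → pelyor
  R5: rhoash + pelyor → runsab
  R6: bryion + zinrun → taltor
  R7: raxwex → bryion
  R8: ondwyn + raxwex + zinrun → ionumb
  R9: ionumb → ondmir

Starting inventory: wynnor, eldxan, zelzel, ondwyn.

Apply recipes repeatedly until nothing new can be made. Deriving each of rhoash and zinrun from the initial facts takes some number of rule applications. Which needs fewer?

zinrun

zinrun: Using R1, eldxan, ondwyn, and zelzel make zinrun. [1 rule application]
rhoash: wynnor + ondwyn + eldxan → raxwex (R3). eldxan + ondwyn + zelzel → zinrun (R1). raxwex → bryion (R7). Using R6, bryion and zinrun make taltor. taltor + ondwyn + raxwex → rhoash (R2). [5 rule applications]
zinrun needs fewer.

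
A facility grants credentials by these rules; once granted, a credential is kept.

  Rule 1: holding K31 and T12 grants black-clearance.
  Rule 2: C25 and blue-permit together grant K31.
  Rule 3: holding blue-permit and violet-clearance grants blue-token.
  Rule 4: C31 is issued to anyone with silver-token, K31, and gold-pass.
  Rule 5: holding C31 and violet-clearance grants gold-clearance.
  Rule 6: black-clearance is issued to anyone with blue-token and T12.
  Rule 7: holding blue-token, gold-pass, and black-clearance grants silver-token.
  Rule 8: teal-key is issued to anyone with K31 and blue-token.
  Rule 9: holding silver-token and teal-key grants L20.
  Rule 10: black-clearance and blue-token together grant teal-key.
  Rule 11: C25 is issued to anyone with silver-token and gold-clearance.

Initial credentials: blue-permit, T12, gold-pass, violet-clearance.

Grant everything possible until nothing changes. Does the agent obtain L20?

Yes

Holding blue-permit and violet-clearance grants blue-token (Rule 3).
Holding blue-token and T12 grants black-clearance (Rule 6).
Holding black-clearance and blue-token grants teal-key (Rule 10).
Holding blue-token, gold-pass, and black-clearance grants silver-token (Rule 7).
Holding silver-token and teal-key grants L20 (Rule 9).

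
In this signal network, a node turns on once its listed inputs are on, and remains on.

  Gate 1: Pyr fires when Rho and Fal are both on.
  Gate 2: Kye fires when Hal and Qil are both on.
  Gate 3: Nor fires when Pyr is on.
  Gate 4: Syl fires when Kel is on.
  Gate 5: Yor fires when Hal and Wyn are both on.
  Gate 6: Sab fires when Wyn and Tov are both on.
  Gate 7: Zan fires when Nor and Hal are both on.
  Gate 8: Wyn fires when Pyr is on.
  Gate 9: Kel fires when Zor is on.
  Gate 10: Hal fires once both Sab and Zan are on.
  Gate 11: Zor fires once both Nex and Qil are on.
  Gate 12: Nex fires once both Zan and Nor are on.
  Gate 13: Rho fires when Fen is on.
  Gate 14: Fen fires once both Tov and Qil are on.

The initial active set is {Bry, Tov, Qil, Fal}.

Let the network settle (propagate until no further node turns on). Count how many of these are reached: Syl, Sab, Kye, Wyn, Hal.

2

Tov and Qil are on, so Fen fires (Gate 14).
Gate 13: Fen on → Rho on.
Gate 1: Rho and Fal on → Pyr on.
Gate 8: Pyr on → Wyn on.
Gate 6: Wyn and Tov on → Sab on.
Syl would need Kel (Gate 4), but Kel never turns on.
Sab: reached.
Kye would need Hal and Qil (Gate 2), but Hal never turns on.
Wyn: reached.
Hal would need Sab and Zan (Gate 10), but Zan never turns on.
Reached: Sab and Wyn — 2 of the 5.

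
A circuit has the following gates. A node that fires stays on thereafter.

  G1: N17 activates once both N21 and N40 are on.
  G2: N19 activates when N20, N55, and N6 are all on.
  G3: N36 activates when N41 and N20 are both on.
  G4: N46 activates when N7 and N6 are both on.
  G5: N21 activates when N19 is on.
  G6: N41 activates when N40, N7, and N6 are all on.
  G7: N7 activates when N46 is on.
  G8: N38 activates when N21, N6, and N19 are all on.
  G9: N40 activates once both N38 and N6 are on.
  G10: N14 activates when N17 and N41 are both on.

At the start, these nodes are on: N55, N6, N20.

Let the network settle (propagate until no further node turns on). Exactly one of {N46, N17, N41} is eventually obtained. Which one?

G2: N20, N55, and N6 on → N19 on.
G5: N19 on → N21 on.
G8: N21, N6, and N19 on → N38 on.
N38 and N6 are on, so N40 activates (G9).
G1: N21 and N40 on → N17 on.
N41 would need N40, N7, and N6 (G6), but N7 never turns on. N46 would need N7 and N6 (G4), but N7 never turns on.

N17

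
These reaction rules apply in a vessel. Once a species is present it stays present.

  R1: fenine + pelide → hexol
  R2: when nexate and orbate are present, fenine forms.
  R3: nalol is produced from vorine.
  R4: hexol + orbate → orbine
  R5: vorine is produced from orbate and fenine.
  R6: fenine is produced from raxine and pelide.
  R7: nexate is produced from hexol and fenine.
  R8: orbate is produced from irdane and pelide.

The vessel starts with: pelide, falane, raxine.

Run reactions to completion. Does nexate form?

Yes

raxine and pelide present → fenine forms (R6).
fenine and pelide present → hexol forms (R1).
hexol and fenine present → nexate forms (R7).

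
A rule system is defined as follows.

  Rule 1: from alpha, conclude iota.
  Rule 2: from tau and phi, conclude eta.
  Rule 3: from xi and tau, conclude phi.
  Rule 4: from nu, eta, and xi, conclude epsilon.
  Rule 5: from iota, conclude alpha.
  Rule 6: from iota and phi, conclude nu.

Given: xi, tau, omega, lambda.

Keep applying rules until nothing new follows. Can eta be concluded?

xi and tau hold, so phi follows (Rule 3).
tau and phi hold, so eta follows (Rule 2).

Yes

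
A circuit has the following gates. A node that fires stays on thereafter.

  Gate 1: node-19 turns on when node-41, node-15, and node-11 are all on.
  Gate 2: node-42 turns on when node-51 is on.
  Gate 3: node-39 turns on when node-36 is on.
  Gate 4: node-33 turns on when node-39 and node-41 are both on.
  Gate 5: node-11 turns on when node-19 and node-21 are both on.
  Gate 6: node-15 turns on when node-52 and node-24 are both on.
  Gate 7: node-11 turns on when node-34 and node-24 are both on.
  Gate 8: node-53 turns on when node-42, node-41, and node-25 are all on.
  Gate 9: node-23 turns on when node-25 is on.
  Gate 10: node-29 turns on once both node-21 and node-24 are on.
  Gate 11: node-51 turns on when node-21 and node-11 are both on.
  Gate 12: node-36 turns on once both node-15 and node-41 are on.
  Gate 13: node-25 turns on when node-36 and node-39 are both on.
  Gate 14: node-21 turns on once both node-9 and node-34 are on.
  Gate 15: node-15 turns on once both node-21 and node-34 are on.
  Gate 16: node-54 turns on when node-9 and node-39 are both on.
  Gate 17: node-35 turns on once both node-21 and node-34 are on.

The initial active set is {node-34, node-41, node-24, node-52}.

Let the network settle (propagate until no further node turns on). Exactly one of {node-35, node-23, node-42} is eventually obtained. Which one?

node-23

node-52 and node-24 are on, so node-15 turns on (Gate 6).
Gate 12: node-15 and node-41 on → node-36 on.
node-36 is on, so node-39 turns on (Gate 3).
Gate 13: node-36 and node-39 on → node-25 on.
node-25 is on, so node-23 turns on (Gate 9).
node-42 would need node-51 (Gate 2), but node-51 never turns on. node-35 would need node-21 and node-34 (Gate 17), but node-21 never turns on.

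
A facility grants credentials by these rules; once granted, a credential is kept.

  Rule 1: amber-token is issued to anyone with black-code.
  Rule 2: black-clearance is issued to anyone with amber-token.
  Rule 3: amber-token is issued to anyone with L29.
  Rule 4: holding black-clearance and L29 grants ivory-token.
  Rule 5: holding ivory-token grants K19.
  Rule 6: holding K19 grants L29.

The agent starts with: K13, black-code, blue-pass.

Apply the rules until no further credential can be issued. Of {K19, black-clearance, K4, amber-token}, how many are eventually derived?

2

Holding black-code grants amber-token (Rule 1).
Holding amber-token grants black-clearance (Rule 2).
K19 would need ivory-token (Rule 5), but ivory-token is never granted.
black-clearance: reached.
No rule produces K4, and it is not given.
amber-token: reached.
Reached: black-clearance and amber-token — 2 of the 4.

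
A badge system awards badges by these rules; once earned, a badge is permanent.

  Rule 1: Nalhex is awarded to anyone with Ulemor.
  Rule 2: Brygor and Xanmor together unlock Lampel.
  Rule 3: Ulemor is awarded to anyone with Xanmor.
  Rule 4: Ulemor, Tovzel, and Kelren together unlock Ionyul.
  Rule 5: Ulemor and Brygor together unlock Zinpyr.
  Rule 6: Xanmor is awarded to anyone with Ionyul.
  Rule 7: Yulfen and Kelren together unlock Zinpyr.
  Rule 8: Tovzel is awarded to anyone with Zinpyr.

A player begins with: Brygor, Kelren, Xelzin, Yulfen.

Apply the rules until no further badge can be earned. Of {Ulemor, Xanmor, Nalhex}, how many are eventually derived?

0

Ulemor would need Xanmor (Rule 3), but Xanmor is never earned.
Xanmor would need Ionyul (Rule 6), but Ionyul is never earned.
Nalhex would need Ulemor (Rule 1), but Ulemor is never earned.
None of the 3 are reached.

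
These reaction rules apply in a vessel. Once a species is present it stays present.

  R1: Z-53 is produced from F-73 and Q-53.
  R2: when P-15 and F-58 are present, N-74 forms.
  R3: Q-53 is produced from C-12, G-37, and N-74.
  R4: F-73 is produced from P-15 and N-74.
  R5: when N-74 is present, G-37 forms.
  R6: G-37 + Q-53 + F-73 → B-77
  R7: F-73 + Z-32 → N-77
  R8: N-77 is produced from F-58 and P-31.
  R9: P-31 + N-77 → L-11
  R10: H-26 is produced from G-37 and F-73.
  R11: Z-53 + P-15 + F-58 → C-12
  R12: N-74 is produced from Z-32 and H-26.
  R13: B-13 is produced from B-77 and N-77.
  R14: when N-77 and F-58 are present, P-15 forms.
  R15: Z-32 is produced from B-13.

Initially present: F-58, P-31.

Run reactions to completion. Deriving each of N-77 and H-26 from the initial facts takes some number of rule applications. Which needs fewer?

N-77

N-77: F-58 and P-31 present → N-77 forms (R8). [1 rule application]
H-26: F-58 and P-31 present → N-77 forms (R8). N-77 and F-58 present → P-15 forms (R14). P-15 and F-58 present → N-74 forms (R2). P-15 and N-74 present → F-73 forms (R4). N-74 present → G-37 forms (R5). G-37 and F-73 present → H-26 forms (R10). [6 rule applications]
N-77 needs fewer.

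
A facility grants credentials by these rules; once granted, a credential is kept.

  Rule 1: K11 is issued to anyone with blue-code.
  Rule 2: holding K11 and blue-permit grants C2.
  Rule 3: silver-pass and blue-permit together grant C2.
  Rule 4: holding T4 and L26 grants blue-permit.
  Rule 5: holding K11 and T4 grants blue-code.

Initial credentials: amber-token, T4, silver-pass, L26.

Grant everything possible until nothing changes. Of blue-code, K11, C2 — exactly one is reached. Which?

C2

Holding T4 and L26 grants blue-permit (Rule 4).
Holding silver-pass and blue-permit grants C2 (Rule 3).
K11 would need blue-code (Rule 1), but blue-code is never granted. blue-code would need K11 and T4 (Rule 5), but K11 is never granted.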